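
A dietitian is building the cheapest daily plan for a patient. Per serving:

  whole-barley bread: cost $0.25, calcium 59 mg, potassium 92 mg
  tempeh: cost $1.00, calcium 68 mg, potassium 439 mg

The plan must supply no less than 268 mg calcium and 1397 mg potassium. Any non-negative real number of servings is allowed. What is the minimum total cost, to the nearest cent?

With two linear requirements the optimum uses one or two foods; enumerate the corners.
whole-barley bread only: max(268/59, 1397/92) = 15.18 servings → $3.80.
tempeh only: max(268/68, 1397/439) = 3.941 servings → $3.94.
whole-barley bread + tempeh with both tight: 1.153 servings and 2.941 servings → $3.23.
The minimum over all feasible corners is $3.23.

$3.23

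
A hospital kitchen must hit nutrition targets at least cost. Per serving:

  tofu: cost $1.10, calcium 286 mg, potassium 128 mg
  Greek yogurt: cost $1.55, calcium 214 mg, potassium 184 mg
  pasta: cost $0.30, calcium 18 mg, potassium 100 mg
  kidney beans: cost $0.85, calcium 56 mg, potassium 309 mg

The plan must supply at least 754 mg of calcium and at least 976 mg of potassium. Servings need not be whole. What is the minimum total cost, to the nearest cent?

Check every corner: each single food scaled to meet both minima, and each pair solved so both constraints bind.
tofu only: max(754/286, 976/128) = 7.625 servings → $8.39.
Greek yogurt only: max(754/214, 976/184) = 5.304 servings → $8.22.
pasta only: max(754/18, 976/100) = 41.89 servings → $12.57.
kidney beans only: max(754/56, 976/309) = 13.46 servings → $11.44.
tofu + Greek yogurt with both targets exact would need a negative amount; discard.
tofu + pasta with both tight: 2.199 servings and 6.945 servings → $4.50.
tofu + kidney beans with both tight: 2.196 servings and 2.249 servings → $4.33.
Greek yogurt + pasta with both tight: 3.197 servings and 3.877 servings → $6.12.
Greek yogurt + kidney beans with both tight: 3.195 servings and 1.256 servings → $6.02.
pasta + kidney beans with both targets exact would need a negative amount; discard.
So the least-cost plan costs $4.33.

$4.33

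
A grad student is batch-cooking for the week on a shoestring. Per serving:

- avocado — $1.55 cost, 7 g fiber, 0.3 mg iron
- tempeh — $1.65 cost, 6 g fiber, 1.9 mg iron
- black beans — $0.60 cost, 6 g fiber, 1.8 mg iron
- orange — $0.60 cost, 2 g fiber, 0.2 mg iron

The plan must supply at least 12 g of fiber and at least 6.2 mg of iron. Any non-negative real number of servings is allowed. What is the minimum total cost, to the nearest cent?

With two linear requirements the optimum uses one or two foods; enumerate the corners.
avocado only: max(12/7, 6.2/0.3) = 20.67 servings → $32.03.
tempeh only: max(12/6, 6.2/1.9) = 3.263 servings → $5.38.
black beans only: max(12/6, 6.2/1.8) = 3.444 servings → $2.07.
orange only: max(12/2, 6.2/0.2) = 31 servings → $18.60.
avocado + tempeh: intersection lies outside the first quadrant.
avocado + black beans with both targets exact would need a negative amount; discard.
avocado + orange with both targets exact would need a negative amount; discard.
tempeh + black beans: intersection lies outside the first quadrant.
tempeh + orange with both targets exact would need a negative amount; discard.
black beans + orange with both targets exact would need a negative amount; discard.
The minimum over all feasible corners is $2.07.

$2.07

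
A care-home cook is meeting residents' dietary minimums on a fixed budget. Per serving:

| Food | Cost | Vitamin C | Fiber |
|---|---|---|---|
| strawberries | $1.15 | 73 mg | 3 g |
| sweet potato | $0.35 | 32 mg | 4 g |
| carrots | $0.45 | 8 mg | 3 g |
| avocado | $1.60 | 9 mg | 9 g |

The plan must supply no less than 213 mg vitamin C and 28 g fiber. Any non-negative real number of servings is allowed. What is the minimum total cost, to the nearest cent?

$2.45

At the optimum either one food covers both requirements or two foods hit both targets exactly; no other combination can be cheaper.
strawberries only: max(213/73, 28/3) = 9.333 servings → $10.73.
sweet potato only: max(213/32, 28/4) = 7 servings → $2.45.
carrots only: max(213/8, 28/3) = 26.62 servings → $11.98.
avocado only: max(213/9, 28/9) = 23.67 servings → $37.87.
strawberries + sweet potato with both targets exact would need a negative amount; discard.
strawberries + carrots with both tight: 2.128 servings and 7.205 servings → $5.69.
strawberries + avocado with both tight: 2.643 servings and 2.23 servings → $6.61.
sweet potato + carrots with both tight: 6.484 servings and 0.6875 servings → $2.58.
sweet potato + avocado with both tight: 6.607 servings and 0.1746 servings → $2.59.
carrots + avocado: intersection lies outside the first quadrant.
So the least-cost plan costs $2.45.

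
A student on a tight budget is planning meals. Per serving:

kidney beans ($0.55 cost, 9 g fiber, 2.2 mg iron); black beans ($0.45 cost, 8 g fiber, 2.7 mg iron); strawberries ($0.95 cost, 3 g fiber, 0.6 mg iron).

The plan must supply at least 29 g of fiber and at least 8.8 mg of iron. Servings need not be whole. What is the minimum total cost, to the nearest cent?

At the optimum either one food covers both requirements or two foods hit both targets exactly; no other combination can be cheaper.
kidney beans only: max(29/9, 8.8/2.2) = 4 servings → $2.20.
black beans only: max(29/8, 8.8/2.7) = 3.625 servings → $1.63.
strawberries only: max(29/3, 8.8/0.6) = 14.67 servings → $13.93.
kidney beans + black beans with both tight: 1.179 servings and 2.299 servings → $1.68.
kidney beans + strawberries with both targets exact would need a negative amount; discard.
black beans + strawberries with both tight: 2.727 servings and 2.394 servings → $3.50.
So the least-cost plan costs $1.63.

$1.63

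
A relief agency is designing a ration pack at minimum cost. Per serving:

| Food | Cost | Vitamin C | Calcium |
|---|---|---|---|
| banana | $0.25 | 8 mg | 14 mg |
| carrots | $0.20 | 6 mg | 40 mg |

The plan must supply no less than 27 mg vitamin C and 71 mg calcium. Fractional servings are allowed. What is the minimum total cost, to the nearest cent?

banana only: max(27/8, 71/14) = 5.071 servings → $1.27.
carrots only: max(27/6, 71/40) = 4.5 servings → $0.90.
banana + carrots with both tight: 2.771 servings and 0.8051 servings → $0.85.
The minimum over all feasible corners is $0.85.

$0.85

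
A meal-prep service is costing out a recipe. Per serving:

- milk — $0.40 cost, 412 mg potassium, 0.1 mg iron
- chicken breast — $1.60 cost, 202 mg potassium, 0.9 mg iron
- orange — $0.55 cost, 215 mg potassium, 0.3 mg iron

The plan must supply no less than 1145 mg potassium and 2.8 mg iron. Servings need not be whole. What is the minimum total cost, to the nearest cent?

$5.04

Minimising a linear cost over {potassium ≥ 1145, iron ≥ 2.8, servings ≥ 0} — the optimum is at a vertex, using one or two foods.
milk only: max(1145/412, 2.8/0.1) = 28 servings → $11.20.
chicken breast only: max(1145/202, 2.8/0.9) = 5.668 servings → $9.07.
orange only: max(1145/215, 2.8/0.3) = 9.333 servings → $5.13.
milk + chicken breast with both tight: 1.326 servings and 2.964 servings → $5.27.
milk + orange: intersection lies outside the first quadrant.
chicken breast + orange with both tight: 1.945 servings and 3.498 servings → $5.04.
So the least-cost plan costs $5.04.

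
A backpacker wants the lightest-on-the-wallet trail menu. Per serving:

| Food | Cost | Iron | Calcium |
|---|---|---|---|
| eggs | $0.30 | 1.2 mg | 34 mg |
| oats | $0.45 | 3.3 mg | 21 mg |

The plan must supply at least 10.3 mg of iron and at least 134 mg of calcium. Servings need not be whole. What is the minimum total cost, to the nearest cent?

A basic optimal solution has at most two foods positive. Try each food alone and each pair with both targets met exactly.
eggs only: max(10.3/1.2, 134/34) = 8.583 servings → $2.58.
oats only: max(10.3/3.3, 134/21) = 6.381 servings → $2.87.
eggs + oats with both tight: 2.597 servings and 2.177 servings → $1.76.
So the least-cost plan costs $1.76.

$1.76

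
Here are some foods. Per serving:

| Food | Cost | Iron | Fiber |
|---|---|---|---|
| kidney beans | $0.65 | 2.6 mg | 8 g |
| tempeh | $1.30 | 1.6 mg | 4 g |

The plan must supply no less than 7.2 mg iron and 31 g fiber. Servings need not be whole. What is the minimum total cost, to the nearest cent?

The cheapest plan sits at a corner of the feasible region — with two constraints it uses at most two foods.
kidney beans only: max(7.2/2.6, 31/8) = 3.875 servings → $2.52.
tempeh only: max(7.2/1.6, 31/4) = 7.75 servings → $10.07.
kidney beans + tempeh: intersection lies outside the first quadrant.
So the least-cost plan costs $2.52.

$2.52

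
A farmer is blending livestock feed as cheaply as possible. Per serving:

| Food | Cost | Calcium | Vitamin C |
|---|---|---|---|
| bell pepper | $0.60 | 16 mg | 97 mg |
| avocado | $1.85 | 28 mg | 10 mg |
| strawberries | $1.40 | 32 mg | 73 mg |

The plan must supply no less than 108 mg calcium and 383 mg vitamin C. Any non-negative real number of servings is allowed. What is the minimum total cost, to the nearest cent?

$4.05

bell pepper only: max(108/16, 383/97) = 6.75 servings → $4.05.
avocado only: max(108/28, 383/10) = 38.3 servings → $70.86.
strawberries only: max(108/32, 383/73) = 5.247 servings → $7.35.
bell pepper + avocado with both tight: 3.773 servings and 1.701 servings → $5.41.
bell pepper + strawberries with both tight: 2.258 servings and 2.246 servings → $4.50.
avocado + strawberries: intersection lies outside the first quadrant.
The minimum over all feasible corners is $4.05.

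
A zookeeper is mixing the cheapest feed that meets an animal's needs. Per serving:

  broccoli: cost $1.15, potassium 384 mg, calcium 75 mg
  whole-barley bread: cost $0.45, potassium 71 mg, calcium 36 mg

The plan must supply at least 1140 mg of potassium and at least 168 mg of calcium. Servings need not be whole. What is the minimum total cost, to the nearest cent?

The cheapest plan sits at a corner of the feasible region — with two constraints it uses at most two foods.
broccoli only: max(1140/384, 168/75) = 2.969 servings → $3.41.
whole-barley bread only: max(1140/71, 168/36) = 16.06 servings → $7.23.
broccoli + whole-barley bread with both targets exact would need a negative amount; discard.
The minimum over all feasible corners is $3.41.

$3.41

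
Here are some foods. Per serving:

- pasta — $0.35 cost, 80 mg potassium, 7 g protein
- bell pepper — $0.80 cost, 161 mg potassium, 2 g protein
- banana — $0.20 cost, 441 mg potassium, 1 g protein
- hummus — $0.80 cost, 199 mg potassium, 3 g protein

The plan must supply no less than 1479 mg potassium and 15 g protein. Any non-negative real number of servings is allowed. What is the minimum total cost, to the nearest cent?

$1.21

With two linear requirements the optimum uses one or two foods; enumerate the corners.
pasta only: max(1479/80, 15/7) = 18.49 servings → $6.47.
bell pepper only: max(1479/161, 15/2) = 9.186 servings → $7.35.
banana only: max(1479/441, 15/1) = 15 servings → $3.00.
hummus only: max(1479/199, 15/3) = 7.432 servings → $5.95.
pasta + bell pepper: the both-tight solution has a negative serving — not a feasible corner.
pasta + banana with both tight: 1.708 servings and 3.044 servings → $1.21.
pasta + hummus with both targets exact would need a negative amount; discard.
bell pepper + banana with both tight: 7.123 servings and 0.7531 servings → $5.85.
bell pepper + hummus with both targets exact would need a negative amount; discard.
banana + hummus with both tight: 1.292 servings and 4.569 servings → $3.91.
The minimum over all feasible corners is $1.21.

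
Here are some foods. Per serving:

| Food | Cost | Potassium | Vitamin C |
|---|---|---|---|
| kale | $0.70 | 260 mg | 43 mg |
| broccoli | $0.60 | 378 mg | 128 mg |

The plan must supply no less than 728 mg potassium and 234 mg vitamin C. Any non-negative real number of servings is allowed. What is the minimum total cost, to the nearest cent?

$1.16

At the optimum either one food covers both requirements or two foods hit both targets exactly; no other combination can be cheaper.
kale only: max(728/260, 234/43) = 5.442 servings → $3.81.
broccoli only: max(728/378, 234/128) = 1.926 servings → $1.16.
kale + broccoli with both tight: 0.2779 servings and 1.735 servings → $1.24.
Cheapest feasible corner: $1.16.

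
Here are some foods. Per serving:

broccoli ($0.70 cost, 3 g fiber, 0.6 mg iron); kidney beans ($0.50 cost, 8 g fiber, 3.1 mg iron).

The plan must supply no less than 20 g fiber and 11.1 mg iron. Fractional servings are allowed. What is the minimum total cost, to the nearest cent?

broccoli only: max(20/3, 11.1/0.6) = 18.5 servings → $12.95.
kidney beans only: max(20/8, 11.1/3.1) = 3.581 servings → $1.79.
broccoli + kidney beans: intersection lies outside the first quadrant.
So the least-cost plan costs $1.79.

$1.79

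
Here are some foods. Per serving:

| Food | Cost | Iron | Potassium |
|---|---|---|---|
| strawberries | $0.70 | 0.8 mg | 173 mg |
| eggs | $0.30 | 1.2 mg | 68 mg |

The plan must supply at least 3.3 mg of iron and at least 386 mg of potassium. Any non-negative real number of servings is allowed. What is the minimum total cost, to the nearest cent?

$1.60

Two binding constraints pin down two serving amounts, so the optimal mix uses at most two foods. The candidates are each food alone (scaled to the tighter of iron/potassium) and each pair with both constraints tight.
strawberries only: max(3.3/0.8, 386/173) = 4.125 servings → $2.89.
eggs only: max(3.3/1.2, 386/68) = 5.676 servings → $1.70.
strawberries + eggs with both tight: 1.559 servings and 1.711 servings → $1.60.
Cheapest feasible corner: $1.60.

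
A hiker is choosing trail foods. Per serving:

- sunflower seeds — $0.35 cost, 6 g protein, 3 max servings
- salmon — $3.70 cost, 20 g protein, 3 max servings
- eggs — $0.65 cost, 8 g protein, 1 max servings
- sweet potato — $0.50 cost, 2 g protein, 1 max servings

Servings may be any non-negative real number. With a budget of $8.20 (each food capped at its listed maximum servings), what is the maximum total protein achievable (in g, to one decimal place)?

61.1 g

Protein per dollar: sunflower seeds 17.14, eggs 12.31, salmon 5.405, sweet potato 4.
Take 3 servings of sunflower seeds: spends $1.05, +18.0 g protein (running total 18.0 g).
Take 1 serving of eggs: spends $0.65, +8.0 g protein (running total 26.0 g).
Take 1.757 servings of salmon: spends $6.50, +35.1 g protein (running total 61.1 g).
Filling greedily by protein-per-dollar is optimal for one linear limit, giving 61.1 g.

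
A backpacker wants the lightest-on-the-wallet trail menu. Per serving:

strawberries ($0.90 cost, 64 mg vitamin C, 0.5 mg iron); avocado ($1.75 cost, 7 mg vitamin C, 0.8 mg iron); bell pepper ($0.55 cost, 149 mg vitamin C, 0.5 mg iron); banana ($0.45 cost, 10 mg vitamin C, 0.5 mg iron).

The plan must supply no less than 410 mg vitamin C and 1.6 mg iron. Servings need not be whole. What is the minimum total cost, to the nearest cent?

An LP optimum is at a vertex; with two nutrient constraints at most two foods are used. Check each candidate.
strawberries only: max(410/64, 1.6/0.5) = 6.406 servings → $5.77.
avocado only: max(410/7, 1.6/0.8) = 58.57 servings → $102.50.
bell pepper only: max(410/149, 1.6/0.5) = 3.2 servings → $1.76.
banana only: max(410/10, 1.6/0.5) = 41 servings → $18.45.
strawberries + avocado: intersection lies outside the first quadrant.
strawberries + bell pepper with both tight: 0.7859 servings and 2.414 servings → $2.04.
strawberries + banana with both targets exact would need a negative amount; discard.
avocado + bell pepper with both tight: 0.2887 servings and 2.738 servings → $2.01.
avocado + banana with both targets exact would need a negative amount; discard.
bell pepper + banana with both tight: 2.719 servings and 0.4806 servings → $1.71.
The minimum over all feasible corners is $1.71.

$1.71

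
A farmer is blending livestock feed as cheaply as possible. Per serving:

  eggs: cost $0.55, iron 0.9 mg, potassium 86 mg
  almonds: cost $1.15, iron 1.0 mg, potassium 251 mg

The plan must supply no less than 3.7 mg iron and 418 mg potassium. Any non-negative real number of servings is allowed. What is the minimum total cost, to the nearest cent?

This is a tiny linear program; its minimum lies at a vertex of the feasible set. List the vertices and price them.
eggs only: max(3.7/0.9, 418/86) = 4.86 servings → $2.67.
almonds only: max(3.7/1.0, 418/251) = 3.7 servings → $4.25.
eggs + almonds with both tight: 3.65 servings and 0.4146 servings → $2.48.
Cheapest feasible corner: $2.48.

$2.48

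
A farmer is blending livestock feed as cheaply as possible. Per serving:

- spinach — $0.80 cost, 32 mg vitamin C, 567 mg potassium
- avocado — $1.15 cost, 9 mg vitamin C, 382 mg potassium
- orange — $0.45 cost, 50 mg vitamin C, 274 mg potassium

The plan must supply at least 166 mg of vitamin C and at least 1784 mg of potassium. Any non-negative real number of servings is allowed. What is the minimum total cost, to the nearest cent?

For a min-cost LP with two ≥-constraints, a basic feasible solution has at most two positive variables.
spinach only: max(166/32, 1784/567) = 5.188 servings → $4.15.
avocado only: max(166/9, 1784/382) = 18.44 servings → $21.21.
orange only: max(166/50, 1784/274) = 6.511 servings → $2.93.
spinach + avocado: the both-tight solution has a negative serving — not a feasible corner.
spinach + orange with both tight: 2.232 servings and 1.891 servings → $2.64.
avocado + orange with both tight: 2.628 servings and 2.847 servings → $4.30.
Cheapest feasible corner: $2.64.

$2.64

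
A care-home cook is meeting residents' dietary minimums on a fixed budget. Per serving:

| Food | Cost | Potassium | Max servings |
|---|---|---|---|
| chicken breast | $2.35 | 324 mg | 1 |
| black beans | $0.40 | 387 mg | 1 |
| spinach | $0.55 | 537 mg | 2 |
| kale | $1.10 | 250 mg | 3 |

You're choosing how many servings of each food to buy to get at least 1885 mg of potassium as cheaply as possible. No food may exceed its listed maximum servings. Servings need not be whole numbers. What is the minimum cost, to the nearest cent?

$3.37

Cost per mg of potassium: spinach $0.0010, black beans $0.0010, kale $0.0044, chicken breast $0.0073.
Take 2 servings of spinach: +1074.0 mg potassium for $1.10 (total $1.10, still need 811.0 mg).
Take 1 serving of black beans: +387.0 mg potassium for $0.40 (total $1.50, still need 424.0 mg).
Take 1.696 servings of kale: +424.0 mg potassium for $1.87 (total $3.37, still need 0.0 mg).
Greedy by cheapest-per-mg is optimal for a single linear constraint, so the minimum cost is $3.37.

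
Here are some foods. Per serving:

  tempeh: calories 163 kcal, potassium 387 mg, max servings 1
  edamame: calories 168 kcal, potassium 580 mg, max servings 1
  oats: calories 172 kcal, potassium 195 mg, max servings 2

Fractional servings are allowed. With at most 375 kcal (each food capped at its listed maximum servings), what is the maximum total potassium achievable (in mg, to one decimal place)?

Potassium per kcal: edamame 3.452, tempeh 2.374, oats 1.134.
Take 1 serving of edamame: uses 168 kcal, +580.0 mg potassium (running total 580.0 mg).
Take 1 serving of tempeh: uses 163 kcal, +387.0 mg potassium (running total 967.0 mg).
Take 0.2558 servings of oats: uses 44 kcal, +49.9 mg potassium (running total 1016.9 mg).
Filling greedily by potassium-per-kcal is optimal for one linear limit, giving 1016.9 mg.

1016.9 mg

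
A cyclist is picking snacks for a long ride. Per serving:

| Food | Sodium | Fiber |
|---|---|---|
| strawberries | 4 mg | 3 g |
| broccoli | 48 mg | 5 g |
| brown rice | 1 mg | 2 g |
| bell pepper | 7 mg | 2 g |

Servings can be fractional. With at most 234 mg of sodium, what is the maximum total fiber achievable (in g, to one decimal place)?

468.0 g

Fiber per mg sodium: brown rice 2, strawberries 0.75, bell pepper 0.2857, broccoli 0.1042.
With no serving limits, spend the whole sodium allowance on brown rice: 234 mg / 1 mg × 2 g = 468.0 g.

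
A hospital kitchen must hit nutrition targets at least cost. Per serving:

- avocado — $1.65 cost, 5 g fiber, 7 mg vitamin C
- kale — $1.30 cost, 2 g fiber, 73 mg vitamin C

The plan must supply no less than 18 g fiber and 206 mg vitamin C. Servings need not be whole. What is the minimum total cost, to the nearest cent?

$7.59

This is a tiny linear program; its minimum lies at a vertex of the feasible set. List the vertices and price them.
avocado only: max(18/5, 206/7) = 29.43 servings → $48.56.
kale only: max(18/2, 206/73) = 9 servings → $11.70.
avocado + kale with both tight: 2.57 servings and 2.575 servings → $7.59.
Cheapest feasible corner: $7.59.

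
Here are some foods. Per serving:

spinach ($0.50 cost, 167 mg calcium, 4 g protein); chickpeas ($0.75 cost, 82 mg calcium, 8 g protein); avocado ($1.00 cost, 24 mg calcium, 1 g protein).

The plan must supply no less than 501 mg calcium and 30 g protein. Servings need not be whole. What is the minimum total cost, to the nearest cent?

$3.00

Two binding constraints pin down two serving amounts, so the optimal mix uses at most two foods. The candidates are each food alone (scaled to the tighter of calcium/protein) and each pair with both constraints tight.
spinach only: max(501/167, 30/4) = 7.5 servings → $3.75.
chickpeas only: max(501/82, 30/8) = 6.11 servings → $4.58.
avocado only: max(501/24, 30/1) = 30 servings → $30.00.
spinach + chickpeas with both tight: 1.536 servings and 2.982 servings → $3.00.
spinach + avocado with both targets exact would need a negative amount; discard.
chickpeas + avocado with both tight: 1.991 servings and 14.07 servings → $15.57.
The minimum over all feasible corners is $3.00.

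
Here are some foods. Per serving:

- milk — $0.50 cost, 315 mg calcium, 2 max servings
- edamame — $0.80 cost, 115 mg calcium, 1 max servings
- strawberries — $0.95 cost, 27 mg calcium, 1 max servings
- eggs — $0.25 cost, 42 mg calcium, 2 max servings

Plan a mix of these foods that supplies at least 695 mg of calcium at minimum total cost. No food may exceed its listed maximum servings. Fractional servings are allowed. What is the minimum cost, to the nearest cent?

$1.39

Cost per mg of calcium: milk $0.0016, eggs $0.0060, edamame $0.0070, strawberries $0.0352.
Take 2 servings of milk: +630.0 mg calcium for $1.00 (total $1.00, still need 65.0 mg).
Take 1.548 servings of eggs: +65.0 mg calcium for $0.39 (total $1.39, still need 0.0 mg).
Greedy by cheapest-per-mg is optimal for a single linear constraint, so the minimum cost is $1.39.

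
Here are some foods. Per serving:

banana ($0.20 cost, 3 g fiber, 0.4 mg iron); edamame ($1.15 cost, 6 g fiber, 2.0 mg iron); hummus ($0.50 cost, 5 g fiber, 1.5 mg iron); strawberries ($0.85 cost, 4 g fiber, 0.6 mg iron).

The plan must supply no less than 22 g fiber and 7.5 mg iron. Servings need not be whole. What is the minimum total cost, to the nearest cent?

$2.50

banana only: max(22/3, 7.5/0.4) = 18.75 servings → $3.75.
edamame only: max(22/6, 7.5/2.0) = 3.75 servings → $4.31.
hummus only: max(22/5, 7.5/1.5) = 5 servings → $2.50.
strawberries only: max(22/4, 7.5/0.6) = 12.5 servings → $10.62.
banana + edamame with both targets exact would need a negative amount; discard.
banana + hummus: intersection lies outside the first quadrant.
banana + strawberries with both targets exact would need a negative amount; discard.
edamame + hummus: the both-tight solution has a negative serving — not a feasible corner.
edamame + strawberries: the both-tight solution has a negative serving — not a feasible corner.
hummus + strawberries: intersection lies outside the first quadrant.
So the least-cost plan costs $2.50.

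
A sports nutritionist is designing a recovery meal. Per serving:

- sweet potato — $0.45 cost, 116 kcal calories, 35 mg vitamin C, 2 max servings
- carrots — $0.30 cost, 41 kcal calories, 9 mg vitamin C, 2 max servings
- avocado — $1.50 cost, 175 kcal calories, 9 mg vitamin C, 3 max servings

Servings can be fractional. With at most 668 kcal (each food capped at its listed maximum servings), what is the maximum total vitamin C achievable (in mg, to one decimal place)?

106.2 mg

Vitamin C per kcal: sweet potato 0.3017, carrots 0.2195, avocado 0.05143.
Take 2 servings of sweet potato: uses 232 kcal, +70.0 mg vitamin C (running total 70.0 mg).
Take 2 servings of carrots: uses 82 kcal, +18.0 mg vitamin C (running total 88.0 mg).
Take 2.023 servings of avocado: uses 354 kcal, +18.2 mg vitamin C (running total 106.2 mg).
Greedy by best ratio exhausts the calories allowance optimally: 106.2 mg.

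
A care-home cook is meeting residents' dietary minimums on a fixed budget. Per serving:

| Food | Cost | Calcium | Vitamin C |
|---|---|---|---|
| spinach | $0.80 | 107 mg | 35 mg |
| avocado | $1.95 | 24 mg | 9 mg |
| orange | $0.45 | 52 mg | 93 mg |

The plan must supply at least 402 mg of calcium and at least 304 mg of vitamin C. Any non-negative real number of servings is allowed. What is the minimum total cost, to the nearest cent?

A basic optimal solution has at most two foods positive. Try each food alone and each pair with both targets met exactly.
spinach only: max(402/107, 304/35) = 8.686 servings → $6.95.
avocado only: max(402/24, 304/9) = 33.78 servings → $65.87.
orange only: max(402/52, 304/93) = 7.731 servings → $3.48.
spinach + avocado with both targets exact would need a negative amount; discard.
spinach + orange with both tight: 2.654 servings and 2.27 servings → $3.14.
avocado + orange with both tight: 12.23 servings and 2.085 servings → $24.79.
So the least-cost plan costs $3.14.

$3.14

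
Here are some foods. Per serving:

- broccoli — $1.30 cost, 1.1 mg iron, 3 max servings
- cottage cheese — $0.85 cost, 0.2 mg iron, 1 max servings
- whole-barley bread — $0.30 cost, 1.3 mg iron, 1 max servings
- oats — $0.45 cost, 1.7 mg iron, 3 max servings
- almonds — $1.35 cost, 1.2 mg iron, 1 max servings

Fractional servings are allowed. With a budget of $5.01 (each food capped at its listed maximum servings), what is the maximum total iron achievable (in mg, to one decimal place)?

Iron per dollar: whole-barley bread 4.333, oats 3.778, almonds 0.8889, broccoli 0.8462, cottage cheese 0.2353.
Take 1 serving of whole-barley bread: spends $0.30, +1.3 mg iron (running total 1.3 mg).
Take 3 servings of oats: spends $1.35, +5.1 mg iron (running total 6.4 mg).
Take 1 serving of almonds: spends $1.35, +1.2 mg iron (running total 7.6 mg).
Take 1.546 servings of broccoli: spends $2.01, +1.7 mg iron (running total 9.3 mg).
Greedy by best ratio exhausts the cost allowance optimally: 9.3 mg.

9.3 mg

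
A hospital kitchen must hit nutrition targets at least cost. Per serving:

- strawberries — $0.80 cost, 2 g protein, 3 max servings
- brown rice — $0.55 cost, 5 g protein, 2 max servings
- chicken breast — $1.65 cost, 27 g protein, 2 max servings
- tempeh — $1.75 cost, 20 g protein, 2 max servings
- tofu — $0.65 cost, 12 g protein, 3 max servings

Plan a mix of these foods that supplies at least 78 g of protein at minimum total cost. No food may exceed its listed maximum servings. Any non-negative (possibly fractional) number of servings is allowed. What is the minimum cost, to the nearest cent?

Cost per g of protein: tofu $0.0542, chicken breast $0.0611, tempeh $0.0875, brown rice $0.1100, strawberries $0.4000.
Take 3 servings of tofu: +36.0 g protein for $1.95 (total $1.95, still need 42.0 g).
Take 1.556 servings of chicken breast: +42.0 g protein for $2.57 (total $4.52, still need 0.0 g).
Greedy by cheapest-per-g is optimal for a single linear constraint, so the minimum cost is $4.52.

$4.52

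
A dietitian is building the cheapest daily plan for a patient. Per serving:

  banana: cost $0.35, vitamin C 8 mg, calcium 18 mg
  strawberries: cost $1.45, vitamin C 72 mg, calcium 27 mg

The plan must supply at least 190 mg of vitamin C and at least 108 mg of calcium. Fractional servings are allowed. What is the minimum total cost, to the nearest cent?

The cheapest plan sits at a corner of the feasible region — with two constraints it uses at most two foods.
banana only: max(190/8, 108/18) = 23.75 servings → $8.31.
strawberries only: max(190/72, 108/27) = 4 servings → $5.80.
banana + strawberries with both tight: 2.45 servings and 2.367 servings → $4.29.
Cheapest feasible corner: $4.29.

$4.29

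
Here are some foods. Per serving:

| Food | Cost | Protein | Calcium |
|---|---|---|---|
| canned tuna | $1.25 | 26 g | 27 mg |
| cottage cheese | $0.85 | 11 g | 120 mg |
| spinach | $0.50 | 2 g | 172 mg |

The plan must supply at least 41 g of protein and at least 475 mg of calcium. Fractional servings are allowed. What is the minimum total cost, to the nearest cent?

$3.00

This is a tiny linear program; its minimum lies at a vertex of the feasible set. List the vertices and price them.
canned tuna only: max(41/26, 475/27) = 17.59 servings → $21.99.
cottage cheese only: max(41/11, 475/120) = 3.958 servings → $3.36.
spinach only: max(41/2, 475/172) = 20.5 servings → $10.25.
canned tuna + cottage cheese with both targets exact would need a negative amount; discard.
canned tuna + spinach with both tight: 1.381 servings and 2.545 servings → $3.00.
cottage cheese + spinach with both tight: 3.694 servings and 0.1846 servings → $3.23.
Cheapest feasible corner: $3.00.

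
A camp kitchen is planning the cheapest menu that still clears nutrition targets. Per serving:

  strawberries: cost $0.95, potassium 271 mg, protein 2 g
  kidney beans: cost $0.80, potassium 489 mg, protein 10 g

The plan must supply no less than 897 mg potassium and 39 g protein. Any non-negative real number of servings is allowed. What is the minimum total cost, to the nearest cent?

$3.12

Compare the cost at each extreme point of the feasible region.
strawberries only: max(897/271, 39/2) = 19.5 servings → $18.52.
kidney beans only: max(897/489, 39/10) = 3.9 servings → $3.12.
strawberries + kidney beans with both targets exact would need a negative amount; discard.
Cheapest feasible corner: $3.12.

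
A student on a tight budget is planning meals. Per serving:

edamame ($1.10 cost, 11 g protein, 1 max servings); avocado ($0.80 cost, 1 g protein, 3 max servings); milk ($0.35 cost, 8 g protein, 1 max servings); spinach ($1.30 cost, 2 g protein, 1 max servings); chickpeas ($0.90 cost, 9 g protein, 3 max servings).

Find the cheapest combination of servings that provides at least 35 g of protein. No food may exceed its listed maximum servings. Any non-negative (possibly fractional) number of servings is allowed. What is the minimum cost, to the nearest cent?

$3.05

Cost per g of protein: milk $0.0437, edamame $0.1000, chickpeas $0.1000, spinach $0.6500, avocado $0.8000.
Take 1 serving of milk: +8.0 g protein for $0.35 (total $0.35, still need 27.0 g).
Take 1 serving of edamame: +11.0 g protein for $1.10 (total $1.45, still need 16.0 g).
Take 1.778 servings of chickpeas: +16.0 g protein for $1.60 (total $3.05, still need 0.0 g).
Filling from the cheapest source first is optimal under one linear minimum: $3.05.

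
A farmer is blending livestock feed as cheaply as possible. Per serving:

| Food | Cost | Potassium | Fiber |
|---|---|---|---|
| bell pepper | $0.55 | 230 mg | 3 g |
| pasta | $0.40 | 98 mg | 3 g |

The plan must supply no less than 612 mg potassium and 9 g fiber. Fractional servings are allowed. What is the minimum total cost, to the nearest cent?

With two linear requirements the optimum uses one or two foods; enumerate the corners.
bell pepper only: max(612/230, 9/3) = 3 servings → $1.65.
pasta only: max(612/98, 9/3) = 6.245 servings → $2.50.
bell pepper + pasta with both tight: 2.409 servings and 0.5909 servings → $1.56.
So the least-cost plan costs $1.56.

$1.56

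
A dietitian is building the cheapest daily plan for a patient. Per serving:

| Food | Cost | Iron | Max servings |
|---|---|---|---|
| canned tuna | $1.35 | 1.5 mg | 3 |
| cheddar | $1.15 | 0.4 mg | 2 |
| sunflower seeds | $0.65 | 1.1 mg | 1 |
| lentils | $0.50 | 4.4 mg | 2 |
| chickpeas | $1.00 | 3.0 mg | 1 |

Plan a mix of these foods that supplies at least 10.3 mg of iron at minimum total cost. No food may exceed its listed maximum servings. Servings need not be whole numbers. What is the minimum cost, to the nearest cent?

$1.50

Cost per mg of iron: lentils $0.1136, chickpeas $0.3333, sunflower seeds $0.5909, canned tuna $0.9000, cheddar $2.8750.
Take 2 servings of lentils: +8.8 mg iron for $1.00 (total $1.00, still need 1.5 mg).
Take 0.5 servings of chickpeas: +1.5 mg iron for $0.50 (total $1.50, still need 0.0 mg).
Filling from the cheapest source first is optimal under one linear minimum: $1.50.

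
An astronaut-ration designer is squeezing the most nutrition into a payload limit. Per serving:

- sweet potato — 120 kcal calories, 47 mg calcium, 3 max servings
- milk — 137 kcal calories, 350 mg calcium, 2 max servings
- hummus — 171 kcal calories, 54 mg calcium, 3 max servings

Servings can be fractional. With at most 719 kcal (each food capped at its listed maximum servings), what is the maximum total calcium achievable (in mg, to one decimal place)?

Calcium per kcal: milk 2.555, sweet potato 0.3917, hummus 0.3158.
Take 2 servings of milk: uses 274 kcal, +700.0 mg calcium (running total 700.0 mg).
Take 3 servings of sweet potato: uses 360 kcal, +141.0 mg calcium (running total 841.0 mg).
Take 0.4971 servings of hummus: uses 85 kcal, +26.8 mg calcium (running total 867.8 mg).
Filling greedily by calcium-per-kcal is optimal for one linear limit, giving 867.8 mg.

867.8 mg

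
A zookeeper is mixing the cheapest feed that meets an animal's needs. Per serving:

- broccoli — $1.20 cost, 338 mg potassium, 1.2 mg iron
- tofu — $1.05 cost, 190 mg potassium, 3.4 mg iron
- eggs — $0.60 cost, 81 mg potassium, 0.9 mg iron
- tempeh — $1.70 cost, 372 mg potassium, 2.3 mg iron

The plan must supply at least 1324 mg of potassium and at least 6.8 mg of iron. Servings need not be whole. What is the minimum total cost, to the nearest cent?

broccoli only: max(1324/338, 6.8/1.2) = 5.667 servings → $6.80.
tofu only: max(1324/190, 6.8/3.4) = 6.968 servings → $7.32.
eggs only: max(1324/81, 6.8/0.9) = 16.35 servings → $9.81.
tempeh only: max(1324/372, 6.8/2.3) = 3.559 servings → $6.05.
broccoli + tofu with both tight: 3.484 servings and 0.7703 servings → $4.99.
broccoli + eggs with both tight: 3.096 servings and 3.428 servings → $5.77.
broccoli + tempeh with both tight: 1.558 servings and 2.144 servings → $5.51.
tofu + eggs with both targets exact would need a negative amount; discard.
tofu + tempeh: the both-tight solution has a negative serving — not a feasible corner.
eggs + tempeh with both targets exact would need a negative amount; discard.
So the least-cost plan costs $4.99.

$4.99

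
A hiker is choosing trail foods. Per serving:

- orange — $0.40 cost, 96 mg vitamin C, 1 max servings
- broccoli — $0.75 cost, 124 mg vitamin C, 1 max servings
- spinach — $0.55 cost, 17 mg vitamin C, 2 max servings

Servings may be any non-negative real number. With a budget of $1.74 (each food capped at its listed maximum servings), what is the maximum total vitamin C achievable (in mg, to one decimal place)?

Vitamin C per dollar: orange 240, broccoli 165.3, spinach 30.91.
Take 1 serving of orange: spends $0.40, +96.0 mg vitamin C (running total 96.0 mg).
Take 1 serving of broccoli: spends $0.75, +124.0 mg vitamin C (running total 220.0 mg).
Take 1.073 servings of spinach: spends $0.59, +18.2 mg vitamin C (running total 238.2 mg).
Filling greedily by vitamin C-per-dollar is optimal for one linear limit, giving 238.2 mg.

238.2 mg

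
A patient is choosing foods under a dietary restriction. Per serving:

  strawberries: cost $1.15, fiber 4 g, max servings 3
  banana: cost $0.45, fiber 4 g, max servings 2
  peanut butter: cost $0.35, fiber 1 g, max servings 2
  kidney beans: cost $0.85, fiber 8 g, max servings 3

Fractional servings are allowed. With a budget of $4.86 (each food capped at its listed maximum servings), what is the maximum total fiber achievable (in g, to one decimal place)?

36.9 g

Fiber per dollar: kidney beans 9.412, banana 8.889, strawberries 3.478, peanut butter 2.857.
Take 3 servings of kidney beans: spends $2.55, +24.0 g fiber (running total 24.0 g).
Take 2 servings of banana: spends $0.90, +8.0 g fiber (running total 32.0 g).
Take 1.226 servings of strawberries: spends $1.41, +4.9 g fiber (running total 36.9 g).
Greedy by best ratio exhausts the cost allowance optimally: 36.9 g.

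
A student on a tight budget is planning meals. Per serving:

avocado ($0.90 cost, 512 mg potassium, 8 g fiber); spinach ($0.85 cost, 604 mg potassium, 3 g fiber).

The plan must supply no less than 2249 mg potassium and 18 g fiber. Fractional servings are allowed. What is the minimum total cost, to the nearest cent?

Two binding constraints pin down two serving amounts, so the optimal mix uses at most two foods. The candidates are each food alone (scaled to the tighter of potassium/fiber) and each pair with both constraints tight.
avocado only: max(2249/512, 18/8) = 4.393 servings → $3.95.
spinach only: max(2249/604, 18/3) = 6 servings → $5.10.
avocado + spinach with both tight: 1.252 servings and 2.663 servings → $3.39.
The minimum over all feasible corners is $3.39.

$3.39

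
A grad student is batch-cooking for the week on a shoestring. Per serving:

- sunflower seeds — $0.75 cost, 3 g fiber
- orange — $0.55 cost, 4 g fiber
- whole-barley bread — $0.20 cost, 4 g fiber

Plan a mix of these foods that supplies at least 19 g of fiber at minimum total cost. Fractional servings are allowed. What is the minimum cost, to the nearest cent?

$0.95

Cost per g of fiber: whole-barley bread $0.0500, orange $0.1375, sunflower seeds $0.2500.
With no serving limits, use only whole-barley bread: 19 g / 4 g = 4.75 servings × $0.20 = $0.95.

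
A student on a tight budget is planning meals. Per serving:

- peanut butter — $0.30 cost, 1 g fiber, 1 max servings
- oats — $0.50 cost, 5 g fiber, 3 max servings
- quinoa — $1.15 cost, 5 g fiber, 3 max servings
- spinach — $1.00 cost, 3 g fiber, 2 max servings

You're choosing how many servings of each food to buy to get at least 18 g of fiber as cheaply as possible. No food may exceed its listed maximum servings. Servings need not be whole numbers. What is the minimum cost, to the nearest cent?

Cost per g of fiber: oats $0.1000, quinoa $0.2300, peanut butter $0.3000, spinach $0.3333.
Take 3 servings of oats: +15.0 g fiber for $1.50 (total $1.50, still need 3.0 g).
Take 0.6 servings of quinoa: +3.0 g fiber for $0.69 (total $2.19, still need 0.0 g).
Filling from the cheapest source first is optimal under one linear minimum: $2.19.

$2.19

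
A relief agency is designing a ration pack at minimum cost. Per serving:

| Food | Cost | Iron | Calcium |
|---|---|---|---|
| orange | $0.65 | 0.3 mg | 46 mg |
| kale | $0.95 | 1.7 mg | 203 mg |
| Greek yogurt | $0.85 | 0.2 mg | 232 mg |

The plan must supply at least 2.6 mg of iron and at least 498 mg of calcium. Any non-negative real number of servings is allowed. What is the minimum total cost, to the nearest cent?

An LP optimum is at a vertex; with two nutrient constraints at most two foods are used. Check each candidate.
orange only: max(2.6/0.3, 498/46) = 10.83 servings → $7.04.
kale only: max(2.6/1.7, 498/203) = 2.453 servings → $2.33.
Greek yogurt only: max(2.6/0.2, 498/232) = 13 servings → $11.05.
orange + kale: the both-tight solution has a negative serving — not a feasible corner.
orange + Greek yogurt with both tight: 8.338 servings and 0.4934 servings → $5.84.
kale + Greek yogurt with both tight: 1.423 servings and 0.9011 servings → $2.12.
The minimum over all feasible corners is $2.12.

$2.12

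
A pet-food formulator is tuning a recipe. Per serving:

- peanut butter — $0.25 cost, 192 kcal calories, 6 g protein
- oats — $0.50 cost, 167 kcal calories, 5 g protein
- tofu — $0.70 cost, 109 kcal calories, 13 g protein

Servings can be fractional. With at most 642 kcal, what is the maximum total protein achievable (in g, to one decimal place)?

Protein per kcal: tofu 0.1193, peanut butter 0.03125, oats 0.02994.
With no serving limits, spend the whole calories allowance on tofu: 642 kcal / 109 kcal × 13 g = 76.6 g.

76.6 g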